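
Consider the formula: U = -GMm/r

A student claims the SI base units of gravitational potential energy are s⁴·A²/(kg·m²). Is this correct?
Units of each symbol in U = -GMm/r:
  G (gravitational constant): m³/(kg·s²)
  M (mass): kg
  m (mass): kg
  r (distance): m  → in the denominator, contributes 1/m
  The minus sign does not affect the units.

Multiplying the contributions: [m³/(kg·s²)] · [kg] · [kg] · [1/m]
Adding exponents of each base unit: kg: 1, m: 2, s: -2
SI base units of gravitational potential energy: kg·m²/s²

The claimed units s⁴·A²/(kg·m²) (exponents kg: -1, m: -2, s: 4, A: 2) do not match the derived units kg·m²/s² (exponents kg: 1, m: 2, s: -2), so the claim is incorrect.

Answer: No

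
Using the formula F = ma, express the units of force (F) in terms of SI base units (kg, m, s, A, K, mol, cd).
Units of each symbol in F = ma:
  m (mass): kg
  a (acceleration): m/s²

Multiplying the contributions: [kg] · [m/s²]
Adding exponents of each base unit: kg: 1, m: 1, s: -2
SI base units of force: kg·m/s²

Answer: kg·m/s²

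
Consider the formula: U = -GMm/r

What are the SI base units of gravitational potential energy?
Units of each symbol in U = -GMm/r:
  G (gravitational constant): m³/(kg·s²)
  M (mass): kg
  m (mass): kg
  r (distance): m  → in the denominator, contributes 1/m
  The minus sign does not affect the units.

Multiplying the contributions: [m³/(kg·s²)] · [kg] · [kg] · [1/m]
Adding exponents of each base unit: kg: 1, m: 2, s: -2
SI base units of gravitational potential energy: kg·m²/s²

Answer: kg·m²/s²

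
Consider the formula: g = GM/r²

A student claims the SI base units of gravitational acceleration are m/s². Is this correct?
Units of each symbol in g = GM/r²:
  G (gravitational constant): m³/(kg·s²)
  M (mass): kg
  r (distance): m  → to the power 2 in the denominator, contributes 1/m²

Multiplying the contributions: [m³/(kg·s²)] · [kg] · [1/m²]
Adding exponents of each base unit: m: 1, s: -2
SI base units of gravitational acceleration: m/s²

The claimed units m/s² match the derived units, so the claim is correct.

Answer: Yes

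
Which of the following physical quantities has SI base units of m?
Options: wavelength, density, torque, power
Checking the SI base units of each option:
  wavelength (λ = v/f): m  ✓ matches
  density (ρ = m/V): kg/m³  ✗
  torque (τ = Fr): kg·m²/s²  ✗
  power (P = W/t): kg·m²/s³  ✗

Only wavelength has units m.

Answer: wavelength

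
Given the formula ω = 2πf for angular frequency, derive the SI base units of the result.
Units of each symbol in ω = 2πf:
  f (frequency): 1/s
  The factor 2π is dimensionless.

Multiplying the contributions: [1/s]
Adding exponents of each base unit: s: -1
SI base units of angular frequency: 1/s

Answer: 1/s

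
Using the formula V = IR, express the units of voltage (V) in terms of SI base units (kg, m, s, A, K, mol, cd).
Units of each symbol in V = IR:
  I (current): A
  R (resistance, in ohms): kg·m²/(s³·A²)

Multiplying the contributions: [A] · [kg·m²/(s³·A²)]
Adding exponents of each base unit: kg: 1, m: 2, s: -3, A: -1
SI base units of voltage: kg·m²/(s³·A)

Answer: kg·m²/(s³·A)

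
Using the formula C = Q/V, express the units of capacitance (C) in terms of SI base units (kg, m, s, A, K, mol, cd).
Units of each symbol in C = Q/V:
  Q (charge, in coulombs): s·A
  V (voltage, in volts): kg·m²/(s³·A)  → in the denominator, contributes s³·A/(kg·m²)

Multiplying the contributions: [s·A] · [s³·A/(kg·m²)]
Adding exponents of each base unit: kg: -1, m: -2, s: 4, A: 2
SI base units of capacitance: s⁴·A²/(kg·m²)

Answer: s⁴·A²/(kg·m²)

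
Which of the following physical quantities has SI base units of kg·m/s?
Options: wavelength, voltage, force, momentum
Checking the SI base units of each option:
  wavelength (λ = v/f): m  ✗
  voltage (V = IR): kg·m²/(s³·A)  ✗
  force (F = ma): kg·m/s²  ✗
  momentum (p = mv): kg·m/s  ✓ matches

Only momentum has units kg·m/s.

Answer: momentum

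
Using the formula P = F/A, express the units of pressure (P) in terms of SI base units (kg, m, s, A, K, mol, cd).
Units of each symbol in P = F/A:
  F (force): kg·m/s²
  A (area): m²  → in the denominator, contributes 1/m²

Multiplying the contributions: [kg·m/s²] · [1/m²]
Adding exponents of each base unit: kg: 1, m: -1, s: -2
SI base units of pressure: kg/(m·s²)

Answer: kg/(m·s²)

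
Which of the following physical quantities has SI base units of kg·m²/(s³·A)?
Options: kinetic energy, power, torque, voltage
Checking the SI base units of each option:
  kinetic energy (E = ½mv²): kg·m²/s²  ✗
  power (P = W/t): kg·m²/s³  ✗
  torque (τ = Fr): kg·m²/s²  ✗
  voltage (V = IR): kg·m²/(s³·A)  ✓ matches

Only voltage has units kg·m²/(s³·A).

Answer: voltage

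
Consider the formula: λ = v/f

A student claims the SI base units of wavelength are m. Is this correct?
Units of each symbol in λ = v/f:
  v (wave speed): m/s
  f (frequency): 1/s  → in the denominator, contributes s

Multiplying the contributions: [m/s] · [s]
Adding exponents of each base unit: m: 1
SI base units of wavelength: m

The claimed units m match the derived units, so the claim is correct.

Answer: Yes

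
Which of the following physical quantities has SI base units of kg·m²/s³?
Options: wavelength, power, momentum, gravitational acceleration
Checking the SI base units of each option:
  wavelength (λ = v/f): m  ✗
  power (P = W/t): kg·m²/s³  ✓ matches
  momentum (p = mv): kg·m/s  ✗
  gravitational acceleration (g = GM/r²): m/s²  ✗

Only power has units kg·m²/s³.

Answer: power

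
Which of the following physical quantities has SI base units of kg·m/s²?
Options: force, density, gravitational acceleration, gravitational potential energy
Checking the SI base units of each option:
  force (F = ma): kg·m/s²  ✓ matches
  density (ρ = m/V): kg/m³  ✗
  gravitational acceleration (g = GM/r²): m/s²  ✗
  gravitational potential energy (U = -GMm/r): kg·m²/s²  ✗

Only force has units kg·m/s².

Answer: force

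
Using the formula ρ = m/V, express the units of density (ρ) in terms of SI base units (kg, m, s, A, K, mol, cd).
Units of each symbol in ρ = m/V:
  m (mass): kg
  V (volume): m³  → in the denominator, contributes 1/m³

Multiplying the contributions: [kg] · [1/m³]
Adding exponents of each base unit: kg: 1, m: -3
SI base units of density: kg/m³

Answer: kg/m³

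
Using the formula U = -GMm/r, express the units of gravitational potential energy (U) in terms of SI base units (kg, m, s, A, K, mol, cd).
Units of each symbol in U = -GMm/r:
  G (gravitational constant): m³/(kg·s²)
  M (mass): kg
  m (mass): kg
  r (distance): m  → in the denominator, contributes 1/m
  The minus sign does not affect the units.

Multiplying the contributions: [m³/(kg·s²)] · [kg] · [kg] · [1/m]
Adding exponents of each base unit: kg: 1, m: 2, s: -2
SI base units of gravitational potential energy: kg·m²/s²

Answer: kg·m²/s²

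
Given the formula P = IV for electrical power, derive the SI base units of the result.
Units of each symbol in P = IV:
  I (current): A
  V (voltage, in volts): kg·m²/(s³·A)

Multiplying the contributions: [A] · [kg·m²/(s³·A)]
Adding exponents of each base unit: kg: 1, m: 2, s: -3
SI base units of electrical power: kg·m²/s³

Answer: kg·m²/s³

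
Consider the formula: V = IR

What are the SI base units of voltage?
Units of each symbol in V = IR:
  I (current): A
  R (resistance, in ohms): kg·m²/(s³·A²)

Multiplying the contributions: [A] · [kg·m²/(s³·A²)]
Adding exponents of each base unit: kg: 1, m: 2, s: -3, A: -1
SI base units of voltage: kg·m²/(s³·A)

Answer: kg·m²/(s³·A)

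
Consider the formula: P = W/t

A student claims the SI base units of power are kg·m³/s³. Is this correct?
Units of each symbol in P = W/t:
  W (work): kg·m²/s²
  t (time): s  → in the denominator, contributes 1/s

Multiplying the contributions: [kg·m²/s²] · [1/s]
Adding exponents of each base unit: kg: 1, m: 2, s: -3
SI base units of power: kg·m²/s³

The claimed units kg·m³/s³ (exponents kg: 1, m: 3, s: -3) do not match the derived units kg·m²/s³ (exponents kg: 1, m: 2, s: -3), so the claim is incorrect.

Answer: No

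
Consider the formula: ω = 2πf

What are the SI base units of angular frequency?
Units of each symbol in ω = 2πf:
  f (frequency): 1/s
  The factor 2π is dimensionless.

Multiplying the contributions: [1/s]
Adding exponents of each base unit: s: -1
SI base units of angular frequency: 1/s

Answer: 1/s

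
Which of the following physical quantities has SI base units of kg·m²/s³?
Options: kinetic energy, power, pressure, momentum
Checking the SI base units of each option:
  kinetic energy (E = ½mv²): kg·m²/s²  ✗
  power (P = W/t): kg·m²/s³  ✓ matches
  pressure (P = F/A): kg/(m·s²)  ✗
  momentum (p = mv): kg·m/s  ✗

Only power has units kg·m²/s³.

Answer: power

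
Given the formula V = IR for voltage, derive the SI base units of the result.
Units of each symbol in V = IR:
  I (current): A
  R (resistance, in ohms): kg·m²/(s³·A²)

Multiplying the contributions: [A] · [kg·m²/(s³·A²)]
Adding exponents of each base unit: kg: 1, m: 2, s: -3, A: -1
SI base units of voltage: kg·m²/(s³·A)

Answer: kg·m²/(s³·A)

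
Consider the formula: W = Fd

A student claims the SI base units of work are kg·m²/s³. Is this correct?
Units of each symbol in W = Fd:
  F (force): kg·m/s²
  d (displacement): m

Multiplying the contributions: [kg·m/s²] · [m]
Adding exponents of each base unit: kg: 1, m: 2, s: -2
SI base units of work: kg·m²/s²

The claimed units kg·m²/s³ (exponents kg: 1, m: 2, s: -3) do not match the derived units kg·m²/s² (exponents kg: 1, m: 2, s: -2), so the claim is incorrect.

Answer: No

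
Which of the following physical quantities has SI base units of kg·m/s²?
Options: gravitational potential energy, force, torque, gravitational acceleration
Checking the SI base units of each option:
  gravitational potential energy (U = -GMm/r): kg·m²/s²  ✗
  force (F = ma): kg·m/s²  ✓ matches
  torque (τ = Fr): kg·m²/s²  ✗
  gravitational acceleration (g = GM/r²): m/s²  ✗

Only force has units kg·m/s².

Answer: force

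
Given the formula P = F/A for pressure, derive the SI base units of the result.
Units of each symbol in P = F/A:
  F (force): kg·m/s²
  A (area): m²  → in the denominator, contributes 1/m²

Multiplying the contributions: [kg·m/s²] · [1/m²]
Adding exponents of each base unit: kg: 1, m: -1, s: -2
SI base units of pressure: kg/(m·s²)

Answer: kg/(m·s²)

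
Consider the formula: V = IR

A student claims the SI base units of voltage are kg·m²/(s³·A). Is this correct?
Units of each symbol in V = IR:
  I (current): A
  R (resistance, in ohms): kg·m²/(s³·A²)

Multiplying the contributions: [A] · [kg·m²/(s³·A²)]
Adding exponents of each base unit: kg: 1, m: 2, s: -3, A: -1
SI base units of voltage: kg·m²/(s³·A)

The claimed units kg·m²/(s³·A) match the derived units, so the claim is correct.

Answer: Yes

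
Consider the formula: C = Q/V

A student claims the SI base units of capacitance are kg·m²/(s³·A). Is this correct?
Units of each symbol in C = Q/V:
  Q (charge, in coulombs): s·A
  V (voltage, in volts): kg·m²/(s³·A)  → in the denominator, contributes s³·A/(kg·m²)

Multiplying the contributions: [s·A] · [s³·A/(kg·m²)]
Adding exponents of each base unit: kg: -1, m: -2, s: 4, A: 2
SI base units of capacitance: s⁴·A²/(kg·m²)

The claimed units kg·m²/(s³·A) (exponents kg: 1, m: 2, s: -3, A: -1) do not match the derived units s⁴·A²/(kg·m²) (exponents kg: -1, m: -2, s: 4, A: 2), so the claim is incorrect.

Answer: No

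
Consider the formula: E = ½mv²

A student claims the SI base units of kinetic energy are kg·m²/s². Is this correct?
Units of each symbol in E = ½mv²:
  m (mass): kg
  v (speed): m/s  → to the power 2, contributes m²/s²
  The factor ½ is dimensionless.

Multiplying the contributions: [kg] · [m²/s²]
Adding exponents of each base unit: kg: 1, m: 2, s: -2
SI base units of kinetic energy: kg·m²/s²

The claimed units kg·m²/s² match the derived units, so the claim is correct.

Answer: Yes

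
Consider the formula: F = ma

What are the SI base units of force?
Units of each symbol in F = ma:
  m (mass): kg
  a (acceleration): m/s²

Multiplying the contributions: [kg] · [m/s²]
Adding exponents of each base unit: kg: 1, m: 1, s: -2
SI base units of force: kg·m/s²

Answer: kg·m/s²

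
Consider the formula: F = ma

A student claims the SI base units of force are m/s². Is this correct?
Units of each symbol in F = ma:
  m (mass): kg
  a (acceleration): m/s²

Multiplying the contributions: [kg] · [m/s²]
Adding exponents of each base unit: kg: 1, m: 1, s: -2
SI base units of force: kg·m/s²

The claimed units m/s² (exponents m: 1, s: -2) do not match the derived units kg·m/s² (exponents kg: 1, m: 1, s: -2), so the claim is incorrect.

Answer: No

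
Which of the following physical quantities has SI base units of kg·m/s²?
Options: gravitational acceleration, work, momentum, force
Checking the SI base units of each option:
  gravitational acceleration (g = GM/r²): m/s²  ✗
  work (W = Fd): kg·m²/s²  ✗
  momentum (p = mv): kg·m/s  ✗
  force (F = ma): kg·m/s²  ✓ matches

Only force has units kg·m/s².

Answer: force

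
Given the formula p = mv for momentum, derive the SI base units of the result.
Units of each symbol in p = mv:
  m (mass): kg
  v (velocity): m/s

Multiplying the contributions: [kg] · [m/s]
Adding exponents of each base unit: kg: 1, m: 1, s: -1
SI base units of momentum: kg·m/s

Answer: kg·m/s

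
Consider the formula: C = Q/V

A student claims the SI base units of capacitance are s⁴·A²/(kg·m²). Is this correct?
Units of each symbol in C = Q/V:
  Q (charge, in coulombs): s·A
  V (voltage, in volts): kg·m²/(s³·A)  → in the denominator, contributes s³·A/(kg·m²)

Multiplying the contributions: [s·A] · [s³·A/(kg·m²)]
Adding exponents of each base unit: kg: -1, m: -2, s: 4, A: 2
SI base units of capacitance: s⁴·A²/(kg·m²)

The claimed units s⁴·A²/(kg·m²) match the derived units, so the claim is correct.

Answer: Yes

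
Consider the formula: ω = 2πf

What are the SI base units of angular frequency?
Units of each symbol in ω = 2πf:
  f (frequency): 1/s
  The factor 2π is dimensionless.

Multiplying the contributions: [1/s]
Adding exponents of each base unit: s: -1
SI base units of angular frequency: 1/s

Answer: 1/s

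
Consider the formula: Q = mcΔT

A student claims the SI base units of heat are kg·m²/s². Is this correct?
Units of each symbol in Q = mcΔT:
  m (mass): kg
  c (specific heat capacity, in J/(kg·K)): m²/(s²·K)
  ΔT (temperature change): K

Multiplying the contributions: [kg] · [m²/(s²·K)] · [K]
Adding exponents of each base unit: kg: 1, m: 2, s: -2
SI base units of heat: kg·m²/s²

The claimed units kg·m²/s² match the derived units, so the claim is correct.

Answer: Yes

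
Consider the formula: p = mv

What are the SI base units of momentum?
Units of each symbol in p = mv:
  m (mass): kg
  v (velocity): m/s

Multiplying the contributions: [kg] · [m/s]
Adding exponents of each base unit: kg: 1, m: 1, s: -1
SI base units of momentum: kg·m/s

Answer: kg·m/s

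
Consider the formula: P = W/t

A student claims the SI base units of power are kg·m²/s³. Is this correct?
Units of each symbol in P = W/t:
  W (work): kg·m²/s²
  t (time): s  → in the denominator, contributes 1/s

Multiplying the contributions: [kg·m²/s²] · [1/s]
Adding exponents of each base unit: kg: 1, m: 2, s: -3
SI base units of power: kg·m²/s³

The claimed units kg·m²/s³ match the derived units, so the claim is correct.

Answer: Yes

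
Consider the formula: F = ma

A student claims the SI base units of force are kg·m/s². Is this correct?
Units of each symbol in F = ma:
  m (mass): kg
  a (acceleration): m/s²

Multiplying the contributions: [kg] · [m/s²]
Adding exponents of each base unit: kg: 1, m: 1, s: -2
SI base units of force: kg·m/s²

The claimed units kg·m/s² match the derived units, so the claim is correct.

Answer: Yes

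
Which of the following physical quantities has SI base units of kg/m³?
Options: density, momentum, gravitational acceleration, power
Checking the SI base units of each option:
  density (ρ = m/V): kg/m³  ✓ matches
  momentum (p = mv): kg·m/s  ✗
  gravitational acceleration (g = GM/r²): m/s²  ✗
  power (P = W/t): kg·m²/s³  ✗

Only density has units kg/m³.

Answer: density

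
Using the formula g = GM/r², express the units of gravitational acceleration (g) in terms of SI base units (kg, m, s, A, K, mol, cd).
Units of each symbol in g = GM/r²:
  G (gravitational constant): m³/(kg·s²)
  M (mass): kg
  r (distance): m  → to the power 2 in the denominator, contributes 1/m²

Multiplying the contributions: [m³/(kg·s²)] · [kg] · [1/m²]
Adding exponents of each base unit: m: 1, s: -2
SI base units of gravitational acceleration: m/s²

Answer: m/s²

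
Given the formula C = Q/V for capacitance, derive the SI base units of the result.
Units of each symbol in C = Q/V:
  Q (charge, in coulombs): s·A
  V (voltage, in volts): kg·m²/(s³·A)  → in the denominator, contributes s³·A/(kg·m²)

Multiplying the contributions: [s·A] · [s³·A/(kg·m²)]
Adding exponents of each base unit: kg: -1, m: -2, s: 4, A: 2
SI base units of capacitance: s⁴·A²/(kg·m²)

Answer: s⁴·A²/(kg·m²)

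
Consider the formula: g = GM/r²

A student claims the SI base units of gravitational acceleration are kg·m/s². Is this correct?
Units of each symbol in g = GM/r²:
  G (gravitational constant): m³/(kg·s²)
  M (mass): kg
  r (distance): m  → to the power 2 in the denominator, contributes 1/m²

Multiplying the contributions: [m³/(kg·s²)] · [kg] · [1/m²]
Adding exponents of each base unit: m: 1, s: -2
SI base units of gravitational acceleration: m/s²

The claimed units kg·m/s² (exponents kg: 1, m: 1, s: -2) do not match the derived units m/s² (exponents m: 1, s: -2), so the claim is incorrect.

Answer: No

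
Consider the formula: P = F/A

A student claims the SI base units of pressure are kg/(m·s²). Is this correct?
Units of each symbol in P = F/A:
  F (force): kg·m/s²
  A (area): m²  → in the denominator, contributes 1/m²

Multiplying the contributions: [kg·m/s²] · [1/m²]
Adding exponents of each base unit: kg: 1, m: -1, s: -2
SI base units of pressure: kg/(m·s²)

The claimed units kg/(m·s²) match the derived units, so the claim is correct.

Answer: Yes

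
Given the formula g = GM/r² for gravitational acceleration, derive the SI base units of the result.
Units of each symbol in g = GM/r²:
  G (gravitational constant): m³/(kg·s²)
  M (mass): kg
  r (distance): m  → to the power 2 in the denominator, contributes 1/m²

Multiplying the contributions: [m³/(kg·s²)] · [kg] · [1/m²]
Adding exponents of each base unit: m: 1, s: -2
SI base units of gravitational acceleration: m/s²

Answer: m/s²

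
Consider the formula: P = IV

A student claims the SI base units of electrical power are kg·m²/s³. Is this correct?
Units of each symbol in P = IV:
  I (current): A
  V (voltage, in volts): kg·m²/(s³·A)

Multiplying the contributions: [A] · [kg·m²/(s³·A)]
Adding exponents of each base unit: kg: 1, m: 2, s: -3
SI base units of electrical power: kg·m²/s³

The claimed units kg·m²/s³ match the derived units, so the claim is correct.

Answer: Yes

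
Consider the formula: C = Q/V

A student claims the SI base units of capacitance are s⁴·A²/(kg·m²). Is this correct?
Units of each symbol in C = Q/V:
  Q (charge, in coulombs): s·A
  V (voltage, in volts): kg·m²/(s³·A)  → in the denominator, contributes s³·A/(kg·m²)

Multiplying the contributions: [s·A] · [s³·A/(kg·m²)]
Adding exponents of each base unit: kg: -1, m: -2, s: 4, A: 2
SI base units of capacitance: s⁴·A²/(kg·m²)

The claimed units s⁴·A²/(kg·m²) match the derived units, so the claim is correct.

Answer: Yes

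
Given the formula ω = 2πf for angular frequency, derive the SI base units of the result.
Units of each symbol in ω = 2πf:
  f (frequency): 1/s
  The factor 2π is dimensionless.

Multiplying the contributions: [1/s]
Adding exponents of each base unit: s: -1
SI base units of angular frequency: 1/s

Answer: 1/s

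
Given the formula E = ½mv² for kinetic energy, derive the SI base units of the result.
Units of each symbol in E = ½mv²:
  m (mass): kg
  v (speed): m/s  → to the power 2, contributes m²/s²
  The factor ½ is dimensionless.

Multiplying the contributions: [kg] · [m²/s²]
Adding exponents of each base unit: kg: 1, m: 2, s: -2
SI base units of kinetic energy: kg·m²/s²

Answer: kg·m²/s²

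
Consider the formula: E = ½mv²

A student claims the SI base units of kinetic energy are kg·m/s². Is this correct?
Units of each symbol in E = ½mv²:
  m (mass): kg
  v (speed): m/s  → to the power 2, contributes m²/s²
  The factor ½ is dimensionless.

Multiplying the contributions: [kg] · [m²/s²]
Adding exponents of each base unit: kg: 1, m: 2, s: -2
SI base units of kinetic energy: kg·m²/s²

The claimed units kg·m/s² (exponents kg: 1, m: 1, s: -2) do not match the derived units kg·m²/s² (exponents kg: 1, m: 2, s: -2), so the claim is incorrect.

Answer: No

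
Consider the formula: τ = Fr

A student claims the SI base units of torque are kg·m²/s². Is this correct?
Units of each symbol in τ = Fr:
  F (force): kg·m/s²
  r (lever arm): m

Multiplying the contributions: [kg·m/s²] · [m]
Adding exponents of each base unit: kg: 1, m: 2, s: -2
SI base units of torque: kg·m²/s²

The claimed units kg·m²/s² match the derived units, so the claim is correct.

Answer: Yes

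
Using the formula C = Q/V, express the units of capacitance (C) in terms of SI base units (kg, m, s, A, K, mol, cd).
Units of each symbol in C = Q/V:
  Q (charge, in coulombs): s·A
  V (voltage, in volts): kg·m²/(s³·A)  → in the denominator, contributes s³·A/(kg·m²)

Multiplying the contributions: [s·A] · [s³·A/(kg·m²)]
Adding exponents of each base unit: kg: -1, m: -2, s: 4, A: 2
SI base units of capacitance: s⁴·A²/(kg·m²)

Answer: s⁴·A²/(kg·m²)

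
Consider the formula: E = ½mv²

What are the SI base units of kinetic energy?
Units of each symbol in E = ½mv²:
  m (mass): kg
  v (speed): m/s  → to the power 2, contributes m²/s²
  The factor ½ is dimensionless.

Multiplying the contributions: [kg] · [m²/s²]
Adding exponents of each base unit: kg: 1, m: 2, s: -2
SI base units of kinetic energy: kg·m²/s²

Answer: kg·m²/s²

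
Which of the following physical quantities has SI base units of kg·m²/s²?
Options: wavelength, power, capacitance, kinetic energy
Checking the SI base units of each option:
  wavelength (λ = v/f): m  ✗
  power (P = W/t): kg·m²/s³  ✗
  capacitance (C = Q/V): s⁴·A²/(kg·m²)  ✗
  kinetic energy (E = ½mv²): kg·m²/s²  ✓ matches

Only kinetic energy has units kg·m²/s².

Answer: kinetic energy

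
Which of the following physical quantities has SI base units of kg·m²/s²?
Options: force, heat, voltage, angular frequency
Checking the SI base units of each option:
  force (F = ma): kg·m/s²  ✗
  heat (Q = mcΔT): kg·m²/s²  ✓ matches
  voltage (V = IR): kg·m²/(s³·A)  ✗
  angular frequency (ω = 2πf): 1/s  ✗

Only heat has units kg·m²/s².

Answer: heat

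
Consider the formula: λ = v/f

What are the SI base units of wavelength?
Units of each symbol in λ = v/f:
  v (wave speed): m/s
  f (frequency): 1/s  → in the denominator, contributes s

Multiplying the contributions: [m/s] · [s]
Adding exponents of each base unit: m: 1
SI base units of wavelength: m

Answer: m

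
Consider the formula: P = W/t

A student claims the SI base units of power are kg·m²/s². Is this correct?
Units of each symbol in P = W/t:
  W (work): kg·m²/s²
  t (time): s  → in the denominator, contributes 1/s

Multiplying the contributions: [kg·m²/s²] · [1/s]
Adding exponents of each base unit: kg: 1, m: 2, s: -3
SI base units of power: kg·m²/s³

The claimed units kg·m²/s² (exponents kg: 1, m: 2, s: -2) do not match the derived units kg·m²/s³ (exponents kg: 1, m: 2, s: -3), so the claim is incorrect.

Answer: No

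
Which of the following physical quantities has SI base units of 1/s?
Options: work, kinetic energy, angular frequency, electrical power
Checking the SI base units of each option:
  work (W = Fd): kg·m²/s²  ✗
  kinetic energy (E = ½mv²): kg·m²/s²  ✗
  angular frequency (ω = 2πf): 1/s  ✓ matches
  electrical power (P = IV): kg·m²/s³  ✗

Only angular frequency has units 1/s.

Answer: angular frequency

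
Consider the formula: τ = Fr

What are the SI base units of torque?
Units of each symbol in τ = Fr:
  F (force): kg·m/s²
  r (lever arm): m

Multiplying the contributions: [kg·m/s²] · [m]
Adding exponents of each base unit: kg: 1, m: 2, s: -2
SI base units of torque: kg·m²/s²

Answer: kg·m²/s²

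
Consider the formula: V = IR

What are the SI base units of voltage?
Units of each symbol in V = IR:
  I (current): A
  R (resistance, in ohms): kg·m²/(s³·A²)

Multiplying the contributions: [A] · [kg·m²/(s³·A²)]
Adding exponents of each base unit: kg: 1, m: 2, s: -3, A: -1
SI base units of voltage: kg·m²/(s³·A)

Answer: kg·m²/(s³·A)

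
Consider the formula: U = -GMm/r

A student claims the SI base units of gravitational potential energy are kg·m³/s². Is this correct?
Units of each symbol in U = -GMm/r:
  G (gravitational constant): m³/(kg·s²)
  M (mass): kg
  m (mass): kg
  r (distance): m  → in the denominator, contributes 1/m
  The minus sign does not affect the units.

Multiplying the contributions: [m³/(kg·s²)] · [kg] · [kg] · [1/m]
Adding exponents of each base unit: kg: 1, m: 2, s: -2
SI base units of gravitational potential energy: kg·m²/s²

The claimed units kg·m³/s² (exponents kg: 1, m: 3, s: -2) do not match the derived units kg·m²/s² (exponents kg: 1, m: 2, s: -2), so the claim is incorrect.

Answer: No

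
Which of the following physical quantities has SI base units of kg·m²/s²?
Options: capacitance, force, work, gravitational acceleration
Checking the SI base units of each option:
  capacitance (C = Q/V): s⁴·A²/(kg·m²)  ✗
  force (F = ma): kg·m/s²  ✗
  work (W = Fd): kg·m²/s²  ✓ matches
  gravitational acceleration (g = GM/r²): m/s²  ✗

Only work has units kg·m²/s².

Answer: work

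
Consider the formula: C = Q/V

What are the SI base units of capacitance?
Units of each symbol in C = Q/V:
  Q (charge, in coulombs): s·A
  V (voltage, in volts): kg·m²/(s³·A)  → in the denominator, contributes s³·A/(kg·m²)

Multiplying the contributions: [s·A] · [s³·A/(kg·m²)]
Adding exponents of each base unit: kg: -1, m: -2, s: 4, A: 2
SI base units of capacitance: s⁴·A²/(kg·m²)

Answer: s⁴·A²/(kg·m²)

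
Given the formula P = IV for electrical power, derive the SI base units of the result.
Units of each symbol in P = IV:
  I (current): A
  V (voltage, in volts): kg·m²/(s³·A)

Multiplying the contributions: [A] · [kg·m²/(s³·A)]
Adding exponents of each base unit: kg: 1, m: 2, s: -3
SI base units of electrical power: kg·m²/s³

Answer: kg·m²/s³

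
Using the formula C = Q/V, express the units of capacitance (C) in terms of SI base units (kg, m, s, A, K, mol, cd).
Units of each symbol in C = Q/V:
  Q (charge, in coulombs): s·A
  V (voltage, in volts): kg·m²/(s³·A)  → in the denominator, contributes s³·A/(kg·m²)

Multiplying the contributions: [s·A] · [s³·A/(kg·m²)]
Adding exponents of each base unit: kg: -1, m: -2, s: 4, A: 2
SI base units of capacitance: s⁴·A²/(kg·m²)

Answer: s⁴·A²/(kg·m²)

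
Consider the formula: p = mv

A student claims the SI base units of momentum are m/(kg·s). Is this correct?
Units of each symbol in p = mv:
  m (mass): kg
  v (velocity): m/s

Multiplying the contributions: [kg] · [m/s]
Adding exponents of each base unit: kg: 1, m: 1, s: -1
SI base units of momentum: kg·m/s

The claimed units m/(kg·s) (exponents kg: -1, m: 1, s: -1) do not match the derived units kg·m/s (exponents kg: 1, m: 1, s: -1), so the claim is incorrect.

Answer: No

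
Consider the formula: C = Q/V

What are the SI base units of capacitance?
Units of each symbol in C = Q/V:
  Q (charge, in coulombs): s·A
  V (voltage, in volts): kg·m²/(s³·A)  → in the denominator, contributes s³·A/(kg·m²)

Multiplying the contributions: [s·A] · [s³·A/(kg·m²)]
Adding exponents of each base unit: kg: -1, m: -2, s: 4, A: 2
SI base units of capacitance: s⁴·A²/(kg·m²)

Answer: s⁴·A²/(kg·m²)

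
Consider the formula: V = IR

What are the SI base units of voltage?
Units of each symbol in V = IR:
  I (current): A
  R (resistance, in ohms): kg·m²/(s³·A²)

Multiplying the contributions: [A] · [kg·m²/(s³·A²)]
Adding exponents of each base unit: kg: 1, m: 2, s: -3, A: -1
SI base units of voltage: kg·m²/(s³·A)

Answer: kg·m²/(s³·A)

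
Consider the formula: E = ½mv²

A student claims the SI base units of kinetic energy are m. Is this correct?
Units of each symbol in E = ½mv²:
  m (mass): kg
  v (speed): m/s  → to the power 2, contributes m²/s²
  The factor ½ is dimensionless.

Multiplying the contributions: [kg] · [m²/s²]
Adding exponents of each base unit: kg: 1, m: 2, s: -2
SI base units of kinetic energy: kg·m²/s²

The claimed units m (exponents m: 1) do not match the derived units kg·m²/s² (exponents kg: 1, m: 2, s: -2), so the claim is incorrect.

Answer: No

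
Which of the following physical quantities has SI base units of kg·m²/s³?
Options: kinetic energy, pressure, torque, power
Checking the SI base units of each option:
  kinetic energy (E = ½mv²): kg·m²/s²  ✗
  pressure (P = F/A): kg/(m·s²)  ✗
  torque (τ = Fr): kg·m²/s²  ✗
  power (P = W/t): kg·m²/s³  ✓ matches

Only power has units kg·m²/s³.

Answer: power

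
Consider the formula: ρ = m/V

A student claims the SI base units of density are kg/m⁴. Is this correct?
Units of each symbol in ρ = m/V:
  m (mass): kg
  V (volume): m³  → in the denominator, contributes 1/m³

Multiplying the contributions: [kg] · [1/m³]
Adding exponents of each base unit: kg: 1, m: -3
SI base units of density: kg/m³

The claimed units kg/m⁴ (exponents kg: 1, m: -4) do not match the derived units kg/m³ (exponents kg: 1, m: -3), so the claim is incorrect.

Answer: No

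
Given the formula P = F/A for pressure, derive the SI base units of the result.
Units of each symbol in P = F/A:
  F (force): kg·m/s²
  A (area): m²  → in the denominator, contributes 1/m²

Multiplying the contributions: [kg·m/s²] · [1/m²]
Adding exponents of each base unit: kg: 1, m: -1, s: -2
SI base units of pressure: kg/(m·s²)

Answer: kg/(m·s²)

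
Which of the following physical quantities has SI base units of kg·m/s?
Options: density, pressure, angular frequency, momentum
Checking the SI base units of each option:
  density (ρ = m/V): kg/m³  ✗
  pressure (P = F/A): kg/(m·s²)  ✗
  angular frequency (ω = 2πf): 1/s  ✗
  momentum (p = mv): kg·m/s  ✓ matches

Only momentum has units kg·m/s.

Answer: momentum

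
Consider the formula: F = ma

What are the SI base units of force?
Units of each symbol in F = ma:
  m (mass): kg
  a (acceleration): m/s²

Multiplying the contributions: [kg] · [m/s²]
Adding exponents of each base unit: kg: 1, m: 1, s: -2
SI base units of force: kg·m/s²

Answer: kg·m/s²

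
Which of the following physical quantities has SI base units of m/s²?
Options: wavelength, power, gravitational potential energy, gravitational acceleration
Checking the SI base units of each option:
  wavelength (λ = v/f): m  ✗
  power (P = W/t): kg·m²/s³  ✗
  gravitational potential energy (U = -GMm/r): kg·m²/s²  ✗
  gravitational acceleration (g = GM/r²): m/s²  ✓ matches

Only gravitational acceleration has units m/s².

Answer: gravitational acceleration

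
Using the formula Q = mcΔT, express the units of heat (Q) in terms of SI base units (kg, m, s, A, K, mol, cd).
Units of each symbol in Q = mcΔT:
  m (mass): kg
  c (specific heat capacity, in J/(kg·K)): m²/(s²·K)
  ΔT (temperature change): K

Multiplying the contributions: [kg] · [m²/(s²·K)] · [K]
Adding exponents of each base unit: kg: 1, m: 2, s: -2
SI base units of heat: kg·m²/s²

Answer: kg·m²/s²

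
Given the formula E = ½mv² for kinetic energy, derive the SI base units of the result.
Units of each symbol in E = ½mv²:
  m (mass): kg
  v (speed): m/s  → to the power 2, contributes m²/s²
  The factor ½ is dimensionless.

Multiplying the contributions: [kg] · [m²/s²]
Adding exponents of each base unit: kg: 1, m: 2, s: -2
SI base units of kinetic energy: kg·m²/s²

Answer: kg·m²/s²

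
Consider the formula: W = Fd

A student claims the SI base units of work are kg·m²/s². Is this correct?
Units of each symbol in W = Fd:
  F (force): kg·m/s²
  d (displacement): m

Multiplying the contributions: [kg·m/s²] · [m]
Adding exponents of each base unit: kg: 1, m: 2, s: -2
SI base units of work: kg·m²/s²

The claimed units kg·m²/s² match the derived units, so the claim is correct.

Answer: Yes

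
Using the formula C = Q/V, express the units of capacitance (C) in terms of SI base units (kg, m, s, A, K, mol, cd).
Units of each symbol in C = Q/V:
  Q (charge, in coulombs): s·A
  V (voltage, in volts): kg·m²/(s³·A)  → in the denominator, contributes s³·A/(kg·m²)

Multiplying the contributions: [s·A] · [s³·A/(kg·m²)]
Adding exponents of each base unit: kg: -1, m: -2, s: 4, A: 2
SI base units of capacitance: s⁴·A²/(kg·m²)

Answer: s⁴·A²/(kg·m²)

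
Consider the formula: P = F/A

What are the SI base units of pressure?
Units of each symbol in P = F/A:
  F (force): kg·m/s²
  A (area): m²  → in the denominator, contributes 1/m²

Multiplying the contributions: [kg·m/s²] · [1/m²]
Adding exponents of each base unit: kg: 1, m: -1, s: -2
SI base units of pressure: kg/(m·s²)

Answer: kg/(m·s²)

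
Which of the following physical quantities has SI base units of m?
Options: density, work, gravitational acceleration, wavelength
Checking the SI base units of each option:
  density (ρ = m/V): kg/m³  ✗
  work (W = Fd): kg·m²/s²  ✗
  gravitational acceleration (g = GM/r²): m/s²  ✗
  wavelength (λ = v/f): m  ✓ matches

Only wavelength has units m.

Answer: wavelength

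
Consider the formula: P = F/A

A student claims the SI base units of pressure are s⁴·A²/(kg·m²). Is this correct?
Units of each symbol in P = F/A:
  F (force): kg·m/s²
  A (area): m²  → in the denominator, contributes 1/m²

Multiplying the contributions: [kg·m/s²] · [1/m²]
Adding exponents of each base unit: kg: 1, m: -1, s: -2
SI base units of pressure: kg/(m·s²)

The claimed units s⁴·A²/(kg·m²) (exponents kg: -1, m: -2, s: 4, A: 2) do not match the derived units kg/(m·s²) (exponents kg: 1, m: -1, s: -2), so the claim is incorrect.

Answer: No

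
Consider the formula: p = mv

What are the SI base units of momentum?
Units of each symbol in p = mv:
  m (mass): kg
  v (velocity): m/s

Multiplying the contributions: [kg] · [m/s]
Adding exponents of each base unit: kg: 1, m: 1, s: -1
SI base units of momentum: kg·m/s

Answer: kg·m/s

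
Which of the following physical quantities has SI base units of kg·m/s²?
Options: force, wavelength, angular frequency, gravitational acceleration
Checking the SI base units of each option:
  force (F = ma): kg·m/s²  ✓ matches
  wavelength (λ = v/f): m  ✗
  angular frequency (ω = 2πf): 1/s  ✗
  gravitational acceleration (g = GM/r²): m/s²  ✗

Only force has units kg·m/s².

Answer: force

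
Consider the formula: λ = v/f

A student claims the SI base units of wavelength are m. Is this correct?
Units of each symbol in λ = v/f:
  v (wave speed): m/s
  f (frequency): 1/s  → in the denominator, contributes s

Multiplying the contributions: [m/s] · [s]
Adding exponents of each base unit: m: 1
SI base units of wavelength: m

The claimed units m match the derived units, so the claim is correct.

Answer: Yes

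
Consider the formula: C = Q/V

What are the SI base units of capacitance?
Units of each symbol in C = Q/V:
  Q (charge, in coulombs): s·A
  V (voltage, in volts): kg·m²/(s³·A)  → in the denominator, contributes s³·A/(kg·m²)

Multiplying the contributions: [s·A] · [s³·A/(kg·m²)]
Adding exponents of each base unit: kg: -1, m: -2, s: 4, A: 2
SI base units of capacitance: s⁴·A²/(kg·m²)

Answer: s⁴·A²/(kg·m²)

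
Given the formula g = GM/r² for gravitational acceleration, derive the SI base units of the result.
Units of each symbol in g = GM/r²:
  G (gravitational constant): m³/(kg·s²)
  M (mass): kg
  r (distance): m  → to the power 2 in the denominator, contributes 1/m²

Multiplying the contributions: [m³/(kg·s²)] · [kg] · [1/m²]
Adding exponents of each base unit: m: 1, s: -2
SI base units of gravitational acceleration: m/s²

Answer: m/s²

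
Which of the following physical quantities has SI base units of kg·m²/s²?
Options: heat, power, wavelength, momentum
Checking the SI base units of each option:
  heat (Q = mcΔT): kg·m²/s²  ✓ matches
  power (P = W/t): kg·m²/s³  ✗
  wavelength (λ = v/f): m  ✗
  momentum (p = mv): kg·m/s  ✗

Only heat has units kg·m²/s².

Answer: heat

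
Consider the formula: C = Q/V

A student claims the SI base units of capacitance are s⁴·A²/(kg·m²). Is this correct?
Units of each symbol in C = Q/V:
  Q (charge, in coulombs): s·A
  V (voltage, in volts): kg·m²/(s³·A)  → in the denominator, contributes s³·A/(kg·m²)

Multiplying the contributions: [s·A] · [s³·A/(kg·m²)]
Adding exponents of each base unit: kg: -1, m: -2, s: 4, A: 2
SI base units of capacitance: s⁴·A²/(kg·m²)

The claimed units s⁴·A²/(kg·m²) match the derived units, so the claim is correct.

Answer: Yes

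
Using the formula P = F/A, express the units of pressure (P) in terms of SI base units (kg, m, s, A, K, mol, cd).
Units of each symbol in P = F/A:
  F (force): kg·m/s²
  A (area): m²  → in the denominator, contributes 1/m²

Multiplying the contributions: [kg·m/s²] · [1/m²]
Adding exponents of each base unit: kg: 1, m: -1, s: -2
SI base units of pressure: kg/(m·s²)

Answer: kg/(m·s²)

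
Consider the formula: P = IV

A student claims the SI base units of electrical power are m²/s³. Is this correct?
Units of each symbol in P = IV:
  I (current): A
  V (voltage, in volts): kg·m²/(s³·A)

Multiplying the contributions: [A] · [kg·m²/(s³·A)]
Adding exponents of each base unit: kg: 1, m: 2, s: -3
SI base units of electrical power: kg·m²/s³

The claimed units m²/s³ (exponents m: 2, s: -3) do not match the derived units kg·m²/s³ (exponents kg: 1, m: 2, s: -3), so the claim is incorrect.

Answer: No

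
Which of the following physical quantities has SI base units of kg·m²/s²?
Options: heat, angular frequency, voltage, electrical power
Checking the SI base units of each option:
  heat (Q = mcΔT): kg·m²/s²  ✓ matches
  angular frequency (ω = 2πf): 1/s  ✗
  voltage (V = IR): kg·m²/(s³·A)  ✗
  electrical power (P = IV): kg·m²/s³  ✗

Only heat has units kg·m²/s².

Answer: heat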